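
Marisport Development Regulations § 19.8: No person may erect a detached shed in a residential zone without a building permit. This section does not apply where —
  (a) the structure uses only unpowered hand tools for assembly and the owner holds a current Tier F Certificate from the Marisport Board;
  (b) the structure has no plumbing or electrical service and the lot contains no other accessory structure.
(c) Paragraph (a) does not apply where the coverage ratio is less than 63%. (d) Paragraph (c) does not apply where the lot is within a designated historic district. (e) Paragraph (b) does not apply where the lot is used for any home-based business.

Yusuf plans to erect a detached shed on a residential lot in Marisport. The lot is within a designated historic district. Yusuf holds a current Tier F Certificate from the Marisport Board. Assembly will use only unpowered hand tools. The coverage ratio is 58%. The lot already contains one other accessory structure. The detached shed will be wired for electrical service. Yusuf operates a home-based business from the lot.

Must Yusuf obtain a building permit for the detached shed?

No — exception (a) applies; Yusuf does not need a building permit.

Exception (a)'s conditions are all satisfied: assembly uses only hand tools; a current Tier F Certificate is held. Considering the limiting provisions: (c) is triggered (the coverage ratio is 58%, less than the 63% limit), but is itself disapplied by (d): (d) operates against (c): the lot is in a historic district. So (a) applies.
Exception (b) fails — electrical service is planned.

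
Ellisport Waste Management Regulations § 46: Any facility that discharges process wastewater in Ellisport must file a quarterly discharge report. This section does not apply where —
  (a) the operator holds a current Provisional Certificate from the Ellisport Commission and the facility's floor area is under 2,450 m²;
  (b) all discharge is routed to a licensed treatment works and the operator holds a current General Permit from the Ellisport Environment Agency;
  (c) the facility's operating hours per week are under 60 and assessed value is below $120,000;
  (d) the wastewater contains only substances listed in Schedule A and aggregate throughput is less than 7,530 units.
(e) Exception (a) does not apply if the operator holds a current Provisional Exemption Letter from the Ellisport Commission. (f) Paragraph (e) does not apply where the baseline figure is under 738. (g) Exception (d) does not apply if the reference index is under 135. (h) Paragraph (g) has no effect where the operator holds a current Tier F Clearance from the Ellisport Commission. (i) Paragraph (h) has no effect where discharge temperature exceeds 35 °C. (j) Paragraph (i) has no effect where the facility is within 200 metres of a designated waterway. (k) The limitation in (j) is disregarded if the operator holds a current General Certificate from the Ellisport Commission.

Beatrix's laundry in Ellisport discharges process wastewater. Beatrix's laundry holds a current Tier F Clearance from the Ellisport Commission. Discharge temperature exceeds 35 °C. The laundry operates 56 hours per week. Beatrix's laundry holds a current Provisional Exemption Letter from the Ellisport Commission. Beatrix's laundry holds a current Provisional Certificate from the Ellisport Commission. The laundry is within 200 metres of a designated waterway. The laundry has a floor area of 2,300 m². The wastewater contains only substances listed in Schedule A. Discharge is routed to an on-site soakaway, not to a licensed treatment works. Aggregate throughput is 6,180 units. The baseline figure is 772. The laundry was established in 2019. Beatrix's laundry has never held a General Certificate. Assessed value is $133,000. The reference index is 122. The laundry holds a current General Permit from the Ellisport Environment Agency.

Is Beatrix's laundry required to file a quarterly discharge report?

No — exception (d) applies; Beatrix's laundry is not required to file a quarterly discharge report.

Exception (a): a current Provisional Certificate is held; the facility's floor area is 2,300 m², under the 2,450 m² limit — every condition holds. But applying paragraphs (e)–(f): (e) operates — a current Provisional Exemption Letter is held. (f) is inapplicable (the baseline figure is 772, not under 738), so (e) stands. Exception (a) does not apply.
Exception (b) requires that all discharge is routed to a licensed treatment works; but discharge is not routed to a licensed treatment works, so (b) is unavailable.
Exception (c) requires that assessed value is below $120,000; but assessed value is $133,000, not below $120,000, so (c) is unavailable.
Exception (d) is satisfied on its face — the wastewater is Schedule-A-only; aggregate throughput is 6,180 units, less than the 7,530 units limit. Applying paragraphs (g)–(k): (g) would limit (d) — the reference index is 122, under the 135 limit — but (h) sets (g) aside: (h) operates against (g): a current Tier F Clearance is held. (i) would limit (h) — discharge temperature exceeds 35 °C — but (j) sets (i) aside: (j) is engaged — the laundry is within 200 m of a designated waterway. (k) is inapplicable (there is no General Certificate in force), so (j) stands. So (d) applies.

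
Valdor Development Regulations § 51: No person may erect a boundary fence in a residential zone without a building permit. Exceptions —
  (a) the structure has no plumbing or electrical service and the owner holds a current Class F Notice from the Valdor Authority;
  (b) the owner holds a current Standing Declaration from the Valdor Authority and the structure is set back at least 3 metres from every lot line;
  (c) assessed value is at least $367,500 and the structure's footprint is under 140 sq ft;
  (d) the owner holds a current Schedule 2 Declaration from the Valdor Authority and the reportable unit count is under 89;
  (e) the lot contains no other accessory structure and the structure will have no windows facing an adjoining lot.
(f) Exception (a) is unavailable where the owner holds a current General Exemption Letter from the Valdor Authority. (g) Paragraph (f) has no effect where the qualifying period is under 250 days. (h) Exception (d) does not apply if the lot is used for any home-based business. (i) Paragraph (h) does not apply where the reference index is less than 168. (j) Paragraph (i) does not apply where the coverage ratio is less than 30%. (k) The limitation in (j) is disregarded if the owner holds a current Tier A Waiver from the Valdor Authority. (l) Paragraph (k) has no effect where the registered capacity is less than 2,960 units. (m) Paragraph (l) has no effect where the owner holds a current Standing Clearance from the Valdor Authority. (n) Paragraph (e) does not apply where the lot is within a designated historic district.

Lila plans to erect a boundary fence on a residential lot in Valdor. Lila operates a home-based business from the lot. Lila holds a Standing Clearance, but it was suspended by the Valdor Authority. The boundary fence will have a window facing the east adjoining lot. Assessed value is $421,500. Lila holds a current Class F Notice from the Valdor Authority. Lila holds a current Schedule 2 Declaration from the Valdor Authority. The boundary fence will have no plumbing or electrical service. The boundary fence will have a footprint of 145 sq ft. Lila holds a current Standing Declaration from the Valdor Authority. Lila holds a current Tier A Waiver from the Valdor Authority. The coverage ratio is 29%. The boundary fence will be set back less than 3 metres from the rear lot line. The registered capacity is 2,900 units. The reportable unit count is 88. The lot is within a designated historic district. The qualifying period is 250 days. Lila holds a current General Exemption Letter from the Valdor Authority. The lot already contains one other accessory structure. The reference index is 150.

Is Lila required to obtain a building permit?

Yes — Lila must obtain a building permit.

Exception (a)'s conditions are all satisfied: there is no plumbing or electrical service; a current Class F Notice is held. But applying paragraphs (f)–(g): (f) applies — a current General Exemption Letter is held. (g) is not triggered (the qualifying period is 250 days, not under 250 days), so (f) stands. (a) is therefore removed.
Exception (b) does not apply: the rear setback is under 3 m.
Exception (c) fails — the structure's footprint is 145 sq ft, not under 140 sq ft.
Exception (d): a current Schedule 2 Declaration is held; the reportable unit count is 88, under the 89 limit — every condition holds. However, paragraphs (h)–(m) must be considered: (h) applies — a home-based business operates on the lot. (i) applies (the reference index is 150, less than the 168 limit), but yields to (j): (j) applies — the coverage ratio is 29%, less than the 30% limit. (k) would limit (j) — a current Tier A Waiver is held — but (l) sets (k) aside: (l) operates against (k): the registered capacity is 2,900 units, less than the 2,960 units limit. (m), which would lift (l), is not triggered — no current Standing Clearance is held. So (d) is unavailable.
Exception (e) requires that the lot contains no other accessory structure; but the lot already has another accessory structure, so (e) is unavailable.
No exception displaces § 51.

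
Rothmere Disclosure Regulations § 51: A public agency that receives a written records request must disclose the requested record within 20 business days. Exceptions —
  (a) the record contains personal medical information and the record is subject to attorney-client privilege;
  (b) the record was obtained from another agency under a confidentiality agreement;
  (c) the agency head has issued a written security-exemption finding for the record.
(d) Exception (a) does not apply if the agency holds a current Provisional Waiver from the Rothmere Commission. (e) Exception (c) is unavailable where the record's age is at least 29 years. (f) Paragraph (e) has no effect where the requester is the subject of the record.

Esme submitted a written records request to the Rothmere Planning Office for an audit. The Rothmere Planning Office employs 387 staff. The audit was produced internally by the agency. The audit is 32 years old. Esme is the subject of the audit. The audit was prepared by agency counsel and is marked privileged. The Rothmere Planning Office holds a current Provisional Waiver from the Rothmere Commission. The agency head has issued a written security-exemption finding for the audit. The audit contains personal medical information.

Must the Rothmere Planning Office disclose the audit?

Exception (a): the audit contains personal medical information; the audit is privileged — every condition holds. Turning to paragraph (d): (d) operates against (a): a current Provisional Waiver is held. Exception (a) does not apply.
Exception (b) requires that the record was obtained from another agency under a confidentiality agreement; but the audit was produced internally, so (b) is unavailable.
Exception (c) is satisfied on its face — a written security-exemption finding has been issued. As to paragraphs (e)–(f): (e) would limit (c) — the record's age is 32 years, meeting the 29 years threshold — but (f) sets (e) aside: (f) applies — Esme is the subject of the audit. So (c) applies.

No — exception (c) applies; the Rothmere Planning Office is not required to disclose the audit.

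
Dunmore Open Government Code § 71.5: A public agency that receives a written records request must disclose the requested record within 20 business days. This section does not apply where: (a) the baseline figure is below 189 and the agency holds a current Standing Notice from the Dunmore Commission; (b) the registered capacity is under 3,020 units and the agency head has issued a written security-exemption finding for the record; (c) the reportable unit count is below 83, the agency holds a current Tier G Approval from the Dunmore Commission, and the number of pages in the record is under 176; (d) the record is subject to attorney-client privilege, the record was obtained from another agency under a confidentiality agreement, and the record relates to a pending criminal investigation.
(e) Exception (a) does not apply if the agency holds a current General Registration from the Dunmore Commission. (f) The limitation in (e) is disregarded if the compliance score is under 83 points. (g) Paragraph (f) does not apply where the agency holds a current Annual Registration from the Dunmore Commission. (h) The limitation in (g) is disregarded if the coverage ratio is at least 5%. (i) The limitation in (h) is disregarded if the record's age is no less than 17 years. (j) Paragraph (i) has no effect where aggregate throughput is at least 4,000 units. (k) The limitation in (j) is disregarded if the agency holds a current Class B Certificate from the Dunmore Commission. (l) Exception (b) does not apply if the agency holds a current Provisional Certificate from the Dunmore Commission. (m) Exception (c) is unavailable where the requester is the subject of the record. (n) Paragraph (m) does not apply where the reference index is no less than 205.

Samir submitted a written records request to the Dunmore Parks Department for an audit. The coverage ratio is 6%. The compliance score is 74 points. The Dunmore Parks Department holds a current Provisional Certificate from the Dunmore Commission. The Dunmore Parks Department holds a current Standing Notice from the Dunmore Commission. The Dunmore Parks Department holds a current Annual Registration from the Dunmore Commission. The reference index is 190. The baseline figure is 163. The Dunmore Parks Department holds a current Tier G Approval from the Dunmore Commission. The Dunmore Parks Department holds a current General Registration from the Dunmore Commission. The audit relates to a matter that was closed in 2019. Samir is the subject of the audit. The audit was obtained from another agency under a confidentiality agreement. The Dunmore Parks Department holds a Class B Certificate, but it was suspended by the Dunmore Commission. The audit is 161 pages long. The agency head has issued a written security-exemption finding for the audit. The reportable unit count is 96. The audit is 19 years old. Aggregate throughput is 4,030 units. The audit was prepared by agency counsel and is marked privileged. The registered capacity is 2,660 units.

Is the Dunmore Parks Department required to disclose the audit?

No — exception (a) applies; the Dunmore Parks Department is not required to disclose the audit.

Exception (a)'s conditions are all satisfied: the baseline figure is 163, below the 189 limit; a current Standing Notice is held. As to paragraphs (e)–(k): (e) is triggered (a current General Registration is held), but yields to (f): (f) operates against (e): the compliance score is 74 points, under the 83 points limit. (g) would limit (f) — a current Annual Registration is held — but (h) sets (g) aside: (h) applies — the coverage ratio is 6%, meeting the 5% threshold. (i) would limit (h) — the record's age is 19 years, meeting the 17 years threshold — but (j) sets (i) aside: (j) operates against (i): aggregate throughput is 4,030 units, meeting the 4,000 units threshold. (k), which would lift (j), does not operate here — there is no Class B Certificate in force. (a) remains available.
Exception (b) is satisfied on its face — the registered capacity is 2,660 units, under the 3,020 units limit; a written security-exemption finding has been issued. But: (l) applies — a current Provisional Certificate is held. So (b) is unavailable.
Exception (c) fails — the reportable unit count is 96, not below 83.
Exception (d) fails — the audit relates to a closed matter.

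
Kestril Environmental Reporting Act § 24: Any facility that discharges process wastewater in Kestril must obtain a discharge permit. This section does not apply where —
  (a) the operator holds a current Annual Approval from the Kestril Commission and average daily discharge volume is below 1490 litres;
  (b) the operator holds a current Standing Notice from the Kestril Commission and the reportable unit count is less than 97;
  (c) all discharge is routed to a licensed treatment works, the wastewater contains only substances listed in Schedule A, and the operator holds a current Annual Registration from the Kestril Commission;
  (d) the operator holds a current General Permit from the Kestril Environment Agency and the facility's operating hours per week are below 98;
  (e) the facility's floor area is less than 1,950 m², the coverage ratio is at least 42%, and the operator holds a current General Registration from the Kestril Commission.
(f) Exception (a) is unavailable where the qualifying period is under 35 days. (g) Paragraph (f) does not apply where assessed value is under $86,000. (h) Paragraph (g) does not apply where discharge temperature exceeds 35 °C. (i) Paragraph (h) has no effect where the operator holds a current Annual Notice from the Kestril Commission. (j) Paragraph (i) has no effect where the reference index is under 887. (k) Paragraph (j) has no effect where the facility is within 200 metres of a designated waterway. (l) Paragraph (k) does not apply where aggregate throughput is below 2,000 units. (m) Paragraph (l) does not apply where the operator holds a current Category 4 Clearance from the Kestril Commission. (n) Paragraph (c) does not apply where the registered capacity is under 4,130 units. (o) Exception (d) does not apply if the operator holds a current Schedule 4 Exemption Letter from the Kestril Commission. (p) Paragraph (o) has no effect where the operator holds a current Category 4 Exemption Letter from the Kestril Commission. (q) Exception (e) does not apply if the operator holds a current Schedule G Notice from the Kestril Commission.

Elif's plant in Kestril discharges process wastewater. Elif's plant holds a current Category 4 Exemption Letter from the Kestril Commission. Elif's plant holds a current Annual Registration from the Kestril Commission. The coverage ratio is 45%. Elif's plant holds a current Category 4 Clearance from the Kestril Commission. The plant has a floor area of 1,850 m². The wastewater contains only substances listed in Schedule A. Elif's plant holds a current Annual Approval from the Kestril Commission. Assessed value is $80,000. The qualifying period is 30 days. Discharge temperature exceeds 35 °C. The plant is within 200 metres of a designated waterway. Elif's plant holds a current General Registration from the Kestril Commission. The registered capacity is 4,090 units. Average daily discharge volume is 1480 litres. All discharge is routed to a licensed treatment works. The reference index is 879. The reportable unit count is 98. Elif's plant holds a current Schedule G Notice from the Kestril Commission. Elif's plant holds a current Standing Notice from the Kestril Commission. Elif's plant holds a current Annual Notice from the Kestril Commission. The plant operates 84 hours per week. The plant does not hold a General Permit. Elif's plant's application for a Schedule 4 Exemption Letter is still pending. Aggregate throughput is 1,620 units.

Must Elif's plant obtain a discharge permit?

No — exception (a) applies; Elif's plant is not required to obtain a discharge permit.

Exception (a) is satisfied on its face — a current Annual Approval is held; average daily discharge volume is 1480 litres, below the 1490 litres limit. Applying paragraphs (f)–(m): (f) would limit (a) — the qualifying period is 30 days, under the 35 days limit — but (g) sets (f) aside: (g) operates against (f): assessed value is $80,000, under the $86,000 limit. (h) is engaged (discharge temperature exceeds 35 °C), but yields to (i): (i) is triggered — a current Annual Notice is held. (j) is engaged (the reference index is 879, under the 887 limit), but is itself disapplied by (k): (k) is triggered — the plant is within 200 m of a designated waterway. (l) would limit (k) — aggregate throughput is 1,620 units, below the 2,000 units limit — but (m) sets (l) aside: (m) applies — a current Category 4 Clearance is held. So (a) applies.
Exception (b) does not apply: the reportable unit count is 98, not less than 97.
Exception (c)'s conditions are all satisfied: discharge is routed to a licensed treatment works; the wastewater is Schedule-A-only; a current Annual Registration is held. But: (n) operates against (c): the registered capacity is 4,090 units, under the 4,130 units limit. (c) is therefore removed.
Exception (d) requires that the operator holds a current General Permit from the Kestril Environment Agency; but no General Permit is held, so (d) is unavailable.
Exception (e) is satisfied on its face — the facility's floor area is 1,850 m², less than the 1,950 m² limit; the coverage ratio is 45%, meeting the 42% threshold; a current General Registration is held. Turning to paragraph (q): (q) operates — a current Schedule G Notice is held. So (e) is unavailable.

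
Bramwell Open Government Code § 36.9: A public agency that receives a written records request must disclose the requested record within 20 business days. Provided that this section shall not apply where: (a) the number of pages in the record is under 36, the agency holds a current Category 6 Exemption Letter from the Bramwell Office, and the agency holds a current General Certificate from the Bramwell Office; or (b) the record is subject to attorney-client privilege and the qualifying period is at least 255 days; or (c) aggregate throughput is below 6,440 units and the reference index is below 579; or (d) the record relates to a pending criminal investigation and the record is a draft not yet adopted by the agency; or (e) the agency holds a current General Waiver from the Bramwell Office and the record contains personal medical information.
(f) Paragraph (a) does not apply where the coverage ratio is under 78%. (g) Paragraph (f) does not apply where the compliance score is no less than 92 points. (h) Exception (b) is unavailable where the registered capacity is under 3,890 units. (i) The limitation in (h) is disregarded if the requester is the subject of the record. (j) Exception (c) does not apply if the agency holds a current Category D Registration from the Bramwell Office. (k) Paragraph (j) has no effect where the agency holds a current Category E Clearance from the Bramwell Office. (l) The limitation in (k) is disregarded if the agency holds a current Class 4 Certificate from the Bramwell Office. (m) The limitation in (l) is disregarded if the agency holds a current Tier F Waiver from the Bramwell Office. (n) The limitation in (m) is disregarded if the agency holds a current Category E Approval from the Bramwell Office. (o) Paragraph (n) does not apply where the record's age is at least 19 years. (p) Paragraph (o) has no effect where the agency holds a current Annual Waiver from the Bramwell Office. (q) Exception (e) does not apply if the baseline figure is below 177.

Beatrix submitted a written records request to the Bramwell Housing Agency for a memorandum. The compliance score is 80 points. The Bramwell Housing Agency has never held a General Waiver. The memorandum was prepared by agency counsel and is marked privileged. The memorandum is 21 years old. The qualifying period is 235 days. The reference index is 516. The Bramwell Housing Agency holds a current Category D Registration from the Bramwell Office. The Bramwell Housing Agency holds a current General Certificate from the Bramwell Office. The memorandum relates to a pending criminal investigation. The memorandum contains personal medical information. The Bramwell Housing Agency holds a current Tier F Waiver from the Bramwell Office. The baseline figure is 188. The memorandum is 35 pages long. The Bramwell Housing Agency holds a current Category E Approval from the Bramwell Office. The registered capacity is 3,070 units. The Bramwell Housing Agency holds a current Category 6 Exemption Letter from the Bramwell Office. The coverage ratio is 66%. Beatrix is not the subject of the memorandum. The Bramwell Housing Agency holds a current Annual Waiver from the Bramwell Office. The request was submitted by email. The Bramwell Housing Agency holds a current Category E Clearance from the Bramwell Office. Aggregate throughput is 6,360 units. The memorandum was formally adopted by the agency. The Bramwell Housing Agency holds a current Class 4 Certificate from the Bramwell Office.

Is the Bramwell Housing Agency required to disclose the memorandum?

Exception (a) is satisfied on its face — the number of pages in the record is 35, under the 36 limit; a current Category 6 Exemption Letter is held; a current General Certificate is held. But applying paragraphs (f)–(g): (f) operates — the coverage ratio is 66%, under the 78% limit. (g) does not operate here (the compliance score is 80 points, short of 92 points), so (f) stands. So (a) is unavailable.
Exception (b) requires that the qualifying period is at least 255 days; but the qualifying period is 235 days, short of 255 days, so (b) is unavailable.
Exception (c)'s conditions are all satisfied: aggregate throughput is 6,360 units, below the 6,440 units limit; the reference index is 516, below the 579 limit. Turning to paragraphs (j)–(p): (j) is engaged — a current Category D Registration is held. (k) would limit (j) — a current Category E Clearance is held — but (l) sets (k) aside: (l) operates against (k): a current Class 4 Certificate is held. (m) would limit (l) — a current Tier F Waiver is held — but (n) sets (m) aside: (n) applies — a current Category E Approval is held. (o) would limit (n) — the record's age is 21 years, meeting the 19 years threshold — but (p) sets (o) aside: (p) applies — a current Annual Waiver is held. So (c) is unavailable.
Exception (d) does not apply: the memorandum has been formally adopted.
Exception (e) does not apply: there is no General Waiver in force.
No exception is made out. the Bramwell Housing Agency falls within the general rule.

Yes — the Bramwell Housing Agency must disclose the memorandum.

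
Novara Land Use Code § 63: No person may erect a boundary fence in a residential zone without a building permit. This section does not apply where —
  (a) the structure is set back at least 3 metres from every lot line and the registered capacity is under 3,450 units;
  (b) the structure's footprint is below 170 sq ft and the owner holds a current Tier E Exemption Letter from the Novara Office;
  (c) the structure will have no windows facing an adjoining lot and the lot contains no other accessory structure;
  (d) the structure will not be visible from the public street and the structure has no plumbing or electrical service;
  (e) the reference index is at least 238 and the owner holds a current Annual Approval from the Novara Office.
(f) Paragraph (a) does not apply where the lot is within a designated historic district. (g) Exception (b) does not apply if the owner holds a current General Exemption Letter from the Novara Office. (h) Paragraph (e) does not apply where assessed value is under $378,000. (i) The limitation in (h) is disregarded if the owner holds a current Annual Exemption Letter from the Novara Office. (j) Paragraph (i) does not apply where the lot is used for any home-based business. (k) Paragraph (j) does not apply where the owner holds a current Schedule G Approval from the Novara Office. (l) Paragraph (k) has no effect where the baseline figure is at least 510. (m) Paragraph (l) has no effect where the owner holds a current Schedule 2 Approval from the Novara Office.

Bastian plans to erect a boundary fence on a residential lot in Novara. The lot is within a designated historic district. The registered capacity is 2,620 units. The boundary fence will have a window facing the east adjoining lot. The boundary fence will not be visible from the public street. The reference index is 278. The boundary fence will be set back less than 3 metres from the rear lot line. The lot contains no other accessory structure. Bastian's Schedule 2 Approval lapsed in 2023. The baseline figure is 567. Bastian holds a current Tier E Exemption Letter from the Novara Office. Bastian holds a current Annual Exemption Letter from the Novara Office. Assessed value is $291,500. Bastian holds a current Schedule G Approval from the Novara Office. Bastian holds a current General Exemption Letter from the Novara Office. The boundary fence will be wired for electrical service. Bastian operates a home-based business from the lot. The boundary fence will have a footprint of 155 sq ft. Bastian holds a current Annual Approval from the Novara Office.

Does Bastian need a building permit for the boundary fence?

Exception (a) does not apply: the rear setback is under 3 m.
Exception (b): the structure's footprint is 155 sq ft, below the 170 sq ft limit; a current Tier E Exemption Letter is held — every condition holds. Turning to paragraph (g): (g) operates against (b): a current General Exemption Letter is held. Exception (b) does not apply.
Exception (c) does not apply: a window faces an adjoining lot.
Exception (d) fails — electrical service is planned.
Exception (e) is satisfied on its face — the reference index is 278, meeting the 238 threshold; a current Annual Approval is held. However, paragraphs (h)–(m) must be considered: (h) applies — assessed value is $291,500, under the $378,000 limit. (i) applies (a current Annual Exemption Letter is held), but is itself disapplied by (j): (j) is triggered — a home-based business operates on the lot. (k) operates (a current Schedule G Approval is held), but is set aside by (l): (l) is engaged — the baseline figure is 567, meeting the 510 threshold. (m), which would lift (l), is inapplicable — there is no Schedule 2 Approval in force. (e) is therefore removed.
Every exception is unavailable, so the rule governs.

Yes — Bastian must obtain a building permit.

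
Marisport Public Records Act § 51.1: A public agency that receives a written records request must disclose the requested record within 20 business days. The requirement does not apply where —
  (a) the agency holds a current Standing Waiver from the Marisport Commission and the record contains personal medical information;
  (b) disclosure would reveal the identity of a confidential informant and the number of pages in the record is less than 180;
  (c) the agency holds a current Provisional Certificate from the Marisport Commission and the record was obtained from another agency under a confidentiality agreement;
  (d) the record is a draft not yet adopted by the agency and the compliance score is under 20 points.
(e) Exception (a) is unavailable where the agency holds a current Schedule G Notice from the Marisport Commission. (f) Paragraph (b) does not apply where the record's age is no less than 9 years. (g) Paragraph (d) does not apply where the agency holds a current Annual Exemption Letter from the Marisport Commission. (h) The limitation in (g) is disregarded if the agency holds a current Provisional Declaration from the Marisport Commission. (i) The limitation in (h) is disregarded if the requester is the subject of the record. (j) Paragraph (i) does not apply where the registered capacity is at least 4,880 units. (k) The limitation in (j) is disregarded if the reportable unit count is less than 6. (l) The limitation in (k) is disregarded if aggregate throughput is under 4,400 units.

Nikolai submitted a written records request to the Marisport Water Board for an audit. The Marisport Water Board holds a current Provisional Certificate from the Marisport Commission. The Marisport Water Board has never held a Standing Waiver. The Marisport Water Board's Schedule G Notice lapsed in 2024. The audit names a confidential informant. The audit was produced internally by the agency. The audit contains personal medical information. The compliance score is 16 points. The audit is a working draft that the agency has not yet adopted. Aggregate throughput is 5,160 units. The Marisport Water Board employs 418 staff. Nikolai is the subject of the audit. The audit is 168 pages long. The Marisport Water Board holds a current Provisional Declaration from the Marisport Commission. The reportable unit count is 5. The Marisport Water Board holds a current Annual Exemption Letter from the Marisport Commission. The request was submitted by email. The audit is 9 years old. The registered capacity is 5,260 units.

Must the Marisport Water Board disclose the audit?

Yes — the Marisport Water Board must disclose the audit.

Exception (a) fails — no current Standing Waiver is held.
Exception (b): the audit names a confidential informant; the number of pages in the record is 168, less than the 180 limit — every condition holds. Turning to paragraph (f): (f) operates — the record's age is 9 years, meeting the 9 years threshold. (b) is therefore removed.
Exception (c) fails — the audit was produced internally.
All of (d)'s requirements are met (the audit is an unadopted draft; the compliance score is 16 points, under the 20 points limit). But: (g) operates — a current Annual Exemption Letter is held. (h) applies (a current Provisional Declaration is held), but is overridden by (i): (i) operates against (h): Nikolai is the subject of the audit. (j) would limit (i) — the registered capacity is 5,260 units, meeting the 4,880 units threshold — but (k) sets (j) aside: (k) is triggered — the reportable unit count is 5, less than the 6 limit. (l) is not engaged (aggregate throughput is 5,160 units, not under 4,400 units), so (k) stands. Exception (d) does not apply.
Every exception is unavailable, so the rule governs.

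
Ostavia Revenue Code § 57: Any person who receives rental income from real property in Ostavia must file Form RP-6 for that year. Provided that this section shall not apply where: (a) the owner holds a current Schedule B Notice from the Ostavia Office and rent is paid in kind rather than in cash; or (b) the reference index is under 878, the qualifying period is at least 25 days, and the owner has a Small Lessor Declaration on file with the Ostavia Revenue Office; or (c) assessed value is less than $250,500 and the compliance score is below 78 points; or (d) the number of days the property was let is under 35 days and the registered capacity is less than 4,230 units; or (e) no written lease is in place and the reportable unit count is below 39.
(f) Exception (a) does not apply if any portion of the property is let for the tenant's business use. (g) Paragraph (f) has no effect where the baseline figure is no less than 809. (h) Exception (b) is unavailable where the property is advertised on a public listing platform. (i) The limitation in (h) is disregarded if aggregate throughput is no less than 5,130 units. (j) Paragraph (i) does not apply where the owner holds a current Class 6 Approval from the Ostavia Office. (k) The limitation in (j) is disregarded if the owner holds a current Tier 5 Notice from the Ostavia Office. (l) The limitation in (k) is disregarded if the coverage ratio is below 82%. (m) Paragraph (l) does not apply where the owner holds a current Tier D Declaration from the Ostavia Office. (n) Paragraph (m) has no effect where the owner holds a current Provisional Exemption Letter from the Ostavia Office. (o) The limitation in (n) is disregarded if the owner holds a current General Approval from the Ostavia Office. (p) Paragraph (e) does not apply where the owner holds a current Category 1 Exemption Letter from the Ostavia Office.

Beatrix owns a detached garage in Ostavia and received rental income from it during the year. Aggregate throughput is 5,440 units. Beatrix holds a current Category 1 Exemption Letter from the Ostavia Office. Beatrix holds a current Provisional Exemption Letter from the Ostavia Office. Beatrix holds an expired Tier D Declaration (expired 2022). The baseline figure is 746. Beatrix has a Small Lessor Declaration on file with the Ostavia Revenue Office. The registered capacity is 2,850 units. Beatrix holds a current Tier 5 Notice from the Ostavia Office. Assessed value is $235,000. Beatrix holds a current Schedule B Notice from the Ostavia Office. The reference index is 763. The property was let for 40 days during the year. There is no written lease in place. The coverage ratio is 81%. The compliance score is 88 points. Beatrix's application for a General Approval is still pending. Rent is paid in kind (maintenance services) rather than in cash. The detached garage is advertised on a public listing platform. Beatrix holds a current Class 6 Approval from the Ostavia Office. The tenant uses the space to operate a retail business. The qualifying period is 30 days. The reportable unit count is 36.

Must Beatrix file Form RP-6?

All of (a)'s requirements are met (a current Schedule B Notice is held; rent is paid in kind). Turning to paragraphs (f)–(g): (f) operates — the space is let for business use. (g) is not triggered (the baseline figure is 746, short of 809), so (f) stands. So (a) is unavailable.
All of (b)'s requirements are met (the reference index is 763, under the 878 limit; the qualifying period is 30 days, meeting the 25 days threshold; a Small Lessor Declaration is on file). But applying paragraphs (h)–(o): (h) is triggered — the property is publicly advertised. (i) would limit (h) — aggregate throughput is 5,440 units, meeting the 5,130 units threshold — but (j) sets (i) aside: (j) is triggered — a current Class 6 Approval is held. (k) is engaged (a current Tier 5 Notice is held), but is itself disapplied by (l): (l) is engaged — the coverage ratio is 81%, below the 82% limit. (m), which would lift (l), is not triggered — no current Tier D Declaration is held. (b) is therefore removed.
Exception (c) requires that the compliance score is below 78 points; but the compliance score is 88 points, not below 78 points, so (c) is unavailable.
Exception (d) does not apply: the number of days the property was let is 40 days, not under 35 days.
Exception (e): there is no written lease; the reportable unit count is 36, below the 39 limit — every condition holds. But: (p) operates against (e): a current Category 1 Exemption Letter is held. (e) is therefore removed.
No exception is made out. Beatrix falls within the general rule.

Yes — Beatrix must file Form RP-6.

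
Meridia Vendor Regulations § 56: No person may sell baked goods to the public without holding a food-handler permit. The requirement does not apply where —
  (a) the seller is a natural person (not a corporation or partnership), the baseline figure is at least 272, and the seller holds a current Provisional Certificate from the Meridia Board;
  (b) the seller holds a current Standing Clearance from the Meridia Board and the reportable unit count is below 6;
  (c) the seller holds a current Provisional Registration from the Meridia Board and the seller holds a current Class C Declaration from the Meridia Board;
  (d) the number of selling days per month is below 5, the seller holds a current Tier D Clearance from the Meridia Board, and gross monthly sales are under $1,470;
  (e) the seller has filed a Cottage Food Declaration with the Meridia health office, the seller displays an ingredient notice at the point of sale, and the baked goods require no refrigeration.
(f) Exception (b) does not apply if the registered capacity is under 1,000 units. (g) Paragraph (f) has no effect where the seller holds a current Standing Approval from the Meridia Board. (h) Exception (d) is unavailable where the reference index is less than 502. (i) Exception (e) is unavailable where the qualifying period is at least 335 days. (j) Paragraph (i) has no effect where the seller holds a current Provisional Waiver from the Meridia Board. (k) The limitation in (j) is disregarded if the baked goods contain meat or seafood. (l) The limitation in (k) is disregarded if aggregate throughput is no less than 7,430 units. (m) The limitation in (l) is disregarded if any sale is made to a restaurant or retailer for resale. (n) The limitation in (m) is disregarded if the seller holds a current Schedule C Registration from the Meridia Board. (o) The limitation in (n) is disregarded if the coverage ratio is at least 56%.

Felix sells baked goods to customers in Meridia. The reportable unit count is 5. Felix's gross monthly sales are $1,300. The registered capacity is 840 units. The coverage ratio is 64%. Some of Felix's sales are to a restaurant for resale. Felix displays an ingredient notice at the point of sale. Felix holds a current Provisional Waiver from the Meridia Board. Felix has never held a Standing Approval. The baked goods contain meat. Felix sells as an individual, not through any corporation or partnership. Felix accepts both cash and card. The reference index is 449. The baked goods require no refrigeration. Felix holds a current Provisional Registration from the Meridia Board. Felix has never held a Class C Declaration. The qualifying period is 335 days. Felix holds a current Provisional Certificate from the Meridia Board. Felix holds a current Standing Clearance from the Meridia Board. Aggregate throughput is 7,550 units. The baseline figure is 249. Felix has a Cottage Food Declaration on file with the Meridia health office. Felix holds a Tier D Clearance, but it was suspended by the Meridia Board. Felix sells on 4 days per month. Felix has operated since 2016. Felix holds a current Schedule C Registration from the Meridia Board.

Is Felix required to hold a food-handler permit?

Yes — Felix must hold a food-handler permit.

Exception (a) requires that the baseline figure is at least 272; but the baseline figure is 249, short of 272, so (a) is unavailable.
All of (b)'s requirements are met (a current Standing Clearance is held; the reportable unit count is 5, below the 6 limit). But applying paragraphs (f)–(g): (f) operates against (b): the registered capacity is 840 units, under the 1,000 units limit. (g) is not triggered (the Standing Approval is not current), so (f) stands. So (b) is unavailable.
Exception (c) requires that the seller holds a current Class C Declaration from the Meridia Board; but there is no Class C Declaration in force, so (c) is unavailable.
Exception (d) requires that the seller holds a current Tier D Clearance from the Meridia Board; but no current Tier D Clearance is held, so (d) is unavailable.
Exception (e)'s conditions are all satisfied: a Cottage Food Declaration is on file; an ingredient notice is displayed; the baked goods are shelf-stable. But: (i) operates — the qualifying period is 335 days, meeting the 335 days threshold. (j) would limit (i) — a current Provisional Waiver is held — but (k) sets (j) aside: (k) is engaged — the baked goods contain meat. (l) is engaged (aggregate throughput is 7,550 units, meeting the 7,430 units threshold), but is itself disapplied by (m): (m) operates against (l): some sales are to a restaurant for resale. (n) would limit (m) — a current Schedule C Registration is held — but (o) sets (n) aside: (o) applies — the coverage ratio is 64%, meeting the 56% threshold. (e) is therefore removed.
No exception applies. The general rule governs.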